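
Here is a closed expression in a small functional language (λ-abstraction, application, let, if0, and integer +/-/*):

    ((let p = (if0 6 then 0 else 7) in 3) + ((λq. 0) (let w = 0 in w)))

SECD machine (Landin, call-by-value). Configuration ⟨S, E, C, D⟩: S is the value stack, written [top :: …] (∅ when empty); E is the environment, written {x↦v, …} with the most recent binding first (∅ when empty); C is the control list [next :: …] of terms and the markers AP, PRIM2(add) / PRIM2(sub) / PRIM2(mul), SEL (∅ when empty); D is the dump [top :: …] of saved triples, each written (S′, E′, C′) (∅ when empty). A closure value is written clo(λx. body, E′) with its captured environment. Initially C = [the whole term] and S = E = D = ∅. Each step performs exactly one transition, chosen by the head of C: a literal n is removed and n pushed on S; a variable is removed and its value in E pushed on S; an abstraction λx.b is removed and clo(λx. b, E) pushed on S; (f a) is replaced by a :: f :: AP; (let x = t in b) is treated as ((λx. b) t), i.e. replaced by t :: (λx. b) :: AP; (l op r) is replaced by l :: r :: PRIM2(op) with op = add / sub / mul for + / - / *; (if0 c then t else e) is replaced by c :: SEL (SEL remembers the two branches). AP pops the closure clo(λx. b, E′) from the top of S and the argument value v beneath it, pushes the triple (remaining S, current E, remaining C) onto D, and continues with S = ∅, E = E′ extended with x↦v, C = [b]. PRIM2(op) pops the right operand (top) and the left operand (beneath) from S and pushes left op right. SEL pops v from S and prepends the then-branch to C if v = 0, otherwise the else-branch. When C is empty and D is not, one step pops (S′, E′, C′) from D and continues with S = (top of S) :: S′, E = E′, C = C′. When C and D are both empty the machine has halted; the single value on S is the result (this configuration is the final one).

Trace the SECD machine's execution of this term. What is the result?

Answer: 3

Machine steps:
0. <S=∅, E=∅, C=[((let p = (if0 6 then 0 else 7) in 3) + ((λq. 0) (let w = 0 in w)))], D=∅>
1. <S=∅, E=∅, C=[(let p = (if0 6 then 0 else 7) in 3) :: ((λq. 0) (let w = 0 in w)) :: PRIM2(add)], D=∅>
2. <S=∅, E=∅, C=[(if0 6 then 0 else 7) :: (λp. 3) :: AP :: ((λq. 0) (let w = 0 in w)) :: PRIM2(add)], D=∅>
3. <S=∅, E=∅, C=[6 :: SEL :: (λp. 3) :: AP :: ((λq. 0) (let w = 0 in w)) :: PRIM2(add)], D=∅>
4. <S=[6], E=∅, C=[SEL :: (λp. 3) :: AP :: ((λq. 0) (let w = 0 in w)) :: PRIM2(add)], D=∅>
5. <S=∅, E=∅, C=[7 :: (λp. 3) :: AP :: ((λq. 0) (let w = 0 in w)) :: PRIM2(add)], D=∅>
6. <S=[7], E=∅, C=[(λp. 3) :: AP :: ((λq. 0) (let w = 0 in w)) :: PRIM2(add)], D=∅>
7. <S=[clo(λp. 3, ∅) :: 7], E=∅, C=[AP :: ((λq. 0) (let w = 0 in w)) :: PRIM2(add)], D=∅>
8. <S=∅, E={p↦7}, C=[3], D=[(∅, ∅, [((λq. 0) (let w = 0 in w)) :: PRIM2(add)])]>
9. <S=[3], E={p↦7}, C=∅, D=[(∅, ∅, [((λq. 0) (let w = 0 in w)) :: PRIM2(add)])]>
10. <S=[3], E=∅, C=[((λq. 0) (let w = 0 in w)) :: PRIM2(add)], D=∅>
11. <S=[3], E=∅, C=[(let w = 0 in w) :: (λq. 0) :: AP :: PRIM2(add)], D=∅>
12. <S=[3], E=∅, C=[0 :: (λw. w) :: AP :: (λq. 0) :: AP :: PRIM2(add)], D=∅>
13. <S=[0 :: 3], E=∅, C=[(λw. w) :: AP :: (λq. 0) :: AP :: PRIM2(add)], D=∅>
14. <S=[clo(λw. w, ∅) :: 0 :: 3], E=∅, C=[AP :: (λq. 0) :: AP :: PRIM2(add)], D=∅>
15. <S=∅, E={w↦0}, C=[w], D=[([3], ∅, [(λq. 0) :: AP :: PRIM2(add)])]>
16. <S=[0], E={w↦0}, C=∅, D=[([3], ∅, [(λq. 0) :: AP :: PRIM2(add)])]>
17. <S=[0 :: 3], E=∅, C=[(λq. 0) :: AP :: PRIM2(add)], D=∅>
18. <S=[clo(λq. 0, ∅) :: 0 :: 3], E=∅, C=[AP :: PRIM2(add)], D=∅>
19. <S=∅, E={q↦0}, C=[0], D=[([3], ∅, [PRIM2(add)])]>
20. <S=[0], E={q↦0}, C=∅, D=[([3], ∅, [PRIM2(add)])]>
21. <S=[0 :: 3], E=∅, C=[PRIM2(add)], D=∅>
22. <S=[3], E=∅, C=∅, D=∅>
→ final value 3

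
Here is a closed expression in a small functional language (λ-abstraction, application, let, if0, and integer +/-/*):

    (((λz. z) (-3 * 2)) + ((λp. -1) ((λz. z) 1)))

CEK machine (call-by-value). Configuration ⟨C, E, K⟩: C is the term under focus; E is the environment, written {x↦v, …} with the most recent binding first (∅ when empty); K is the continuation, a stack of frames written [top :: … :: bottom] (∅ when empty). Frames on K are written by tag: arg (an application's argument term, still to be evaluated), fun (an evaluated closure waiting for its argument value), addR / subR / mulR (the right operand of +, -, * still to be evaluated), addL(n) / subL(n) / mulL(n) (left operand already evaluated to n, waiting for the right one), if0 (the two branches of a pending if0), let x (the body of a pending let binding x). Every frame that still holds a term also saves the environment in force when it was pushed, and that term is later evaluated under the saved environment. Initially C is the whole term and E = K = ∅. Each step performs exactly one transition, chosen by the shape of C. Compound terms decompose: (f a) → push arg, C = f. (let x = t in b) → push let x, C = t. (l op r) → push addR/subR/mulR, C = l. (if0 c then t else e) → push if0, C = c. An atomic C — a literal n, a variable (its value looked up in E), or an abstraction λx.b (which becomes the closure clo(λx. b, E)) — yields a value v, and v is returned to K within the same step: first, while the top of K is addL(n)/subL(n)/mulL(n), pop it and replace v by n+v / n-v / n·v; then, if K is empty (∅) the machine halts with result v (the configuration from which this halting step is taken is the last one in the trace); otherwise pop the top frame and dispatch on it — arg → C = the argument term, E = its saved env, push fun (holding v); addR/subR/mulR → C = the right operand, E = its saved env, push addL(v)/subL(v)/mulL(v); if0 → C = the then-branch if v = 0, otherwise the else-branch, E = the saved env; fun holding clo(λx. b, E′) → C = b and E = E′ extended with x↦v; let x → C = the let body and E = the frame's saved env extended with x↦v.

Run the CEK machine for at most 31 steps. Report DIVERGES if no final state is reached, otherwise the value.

t=0: ⟨C=(((λz. z) (-3 * 2)) + ((λp. -1) ((λz. z) 1))); E=∅; K=∅⟩
t=1: ⟨C=((λz. z) (-3 * 2)); E=∅; K=[addR]⟩
t=2: ⟨C=(λz. z); E=∅; K=[arg :: addR]⟩
t=3: ⟨C=(-3 * 2); E=∅; K=[fun :: addR]⟩
t=4: ⟨C=-3; E=∅; K=[mulR :: fun :: addR]⟩
t=5: ⟨C=2; E=∅; K=[mulL(-3) :: fun :: addR]⟩
t=6: ⟨C=z; E={z↦-6}; K=[addR]⟩
t=7: ⟨C=((λp. -1) ((λz. z) 1)); E=∅; K=[addL(-6)]⟩
t=8: ⟨C=(λp. -1); E=∅; K=[arg :: addL(-6)]⟩
t=9: ⟨C=((λz. z) 1); E=∅; K=[fun :: addL(-6)]⟩
t=10: ⟨C=(λz. z); E=∅; K=[arg :: fun :: addL(-6)]⟩
t=11: ⟨C=1; E=∅; K=[fun :: fun :: addL(-6)]⟩
t=12: ⟨C=z; E={z↦1}; K=[fun :: addL(-6)]⟩
t=13: ⟨C=-1; E={p↦1}; K=[addL(-6)]⟩
→ final value -7

Answer: -7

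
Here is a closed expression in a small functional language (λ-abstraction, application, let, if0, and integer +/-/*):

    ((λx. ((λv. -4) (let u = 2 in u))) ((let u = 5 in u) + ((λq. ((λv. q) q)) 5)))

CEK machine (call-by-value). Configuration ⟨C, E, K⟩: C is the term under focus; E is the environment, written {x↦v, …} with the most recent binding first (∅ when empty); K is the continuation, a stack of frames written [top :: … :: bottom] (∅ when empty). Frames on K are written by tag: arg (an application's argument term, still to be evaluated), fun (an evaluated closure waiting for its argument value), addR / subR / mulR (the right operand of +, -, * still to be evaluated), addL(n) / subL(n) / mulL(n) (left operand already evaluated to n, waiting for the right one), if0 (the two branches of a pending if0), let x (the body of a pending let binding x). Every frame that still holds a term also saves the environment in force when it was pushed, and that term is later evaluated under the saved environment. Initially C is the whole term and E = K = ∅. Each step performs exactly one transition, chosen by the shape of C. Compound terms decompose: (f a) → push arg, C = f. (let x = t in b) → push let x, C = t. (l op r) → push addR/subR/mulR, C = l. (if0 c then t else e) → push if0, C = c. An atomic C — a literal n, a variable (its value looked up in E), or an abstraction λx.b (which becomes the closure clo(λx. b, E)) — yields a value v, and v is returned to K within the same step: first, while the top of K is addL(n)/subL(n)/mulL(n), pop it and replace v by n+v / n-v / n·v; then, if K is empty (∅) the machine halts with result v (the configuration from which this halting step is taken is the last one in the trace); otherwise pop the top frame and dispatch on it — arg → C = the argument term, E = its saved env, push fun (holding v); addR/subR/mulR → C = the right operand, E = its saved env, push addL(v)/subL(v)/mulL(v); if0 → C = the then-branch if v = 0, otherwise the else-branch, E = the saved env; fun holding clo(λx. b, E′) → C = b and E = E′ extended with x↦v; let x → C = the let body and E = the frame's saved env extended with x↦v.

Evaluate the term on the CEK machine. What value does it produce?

[0] [C=((λx. ((λv. -4) (let u = 2 in u))) ((let u = 5 in u) + ((λq. ((λv. q) q)) 5))) | E=∅ | K=∅]
[1] [C=(λx. ((λv. -4) (let u = 2 in u))) | E=∅ | K=[arg]]
[2] [C=((let u = 5 in u) + ((λq. ((λv. q) q)) 5)) | E=∅ | K=[fun]]
[3] [C=(let u = 5 in u) | E=∅ | K=[addR :: fun]]
[4] [C=5 | E=∅ | K=[let u :: addR :: fun]]
[5] [C=u | E={u↦5} | K=[addR :: fun]]
[6] [C=((λq. ((λv. q) q)) 5) | E=∅ | K=[addL(5) :: fun]]
[7] [C=(λq. ((λv. q) q)) | E=∅ | K=[arg :: addL(5) :: fun]]
[8] [C=5 | E=∅ | K=[fun :: addL(5) :: fun]]
[9] [C=((λv. q) q) | E={q↦5} | K=[addL(5) :: fun]]
[10] [C=(λv. q) | E={q↦5} | K=[arg :: addL(5) :: fun]]
[11] [C=q | E={q↦5} | K=[fun :: addL(5) :: fun]]
[12] [C=q | E={v↦5, q↦5} | K=[addL(5) :: fun]]
[13] [C=((λv. -4) (let u = 2 in u)) | E={x↦10} | K=∅]
[14] [C=(λv. -4) | E={x↦10} | K=[arg]]
[15] [C=(let u = 2 in u) | E={x↦10} | K=[fun]]
[16] [C=2 | E={x↦10} | K=[let u :: fun]]
[17] [C=u | E={u↦2, x↦10} | K=[fun]]
[18] [C=-4 | E={v↦2, x↦10} | K=∅]
→ final value -4

Answer: -4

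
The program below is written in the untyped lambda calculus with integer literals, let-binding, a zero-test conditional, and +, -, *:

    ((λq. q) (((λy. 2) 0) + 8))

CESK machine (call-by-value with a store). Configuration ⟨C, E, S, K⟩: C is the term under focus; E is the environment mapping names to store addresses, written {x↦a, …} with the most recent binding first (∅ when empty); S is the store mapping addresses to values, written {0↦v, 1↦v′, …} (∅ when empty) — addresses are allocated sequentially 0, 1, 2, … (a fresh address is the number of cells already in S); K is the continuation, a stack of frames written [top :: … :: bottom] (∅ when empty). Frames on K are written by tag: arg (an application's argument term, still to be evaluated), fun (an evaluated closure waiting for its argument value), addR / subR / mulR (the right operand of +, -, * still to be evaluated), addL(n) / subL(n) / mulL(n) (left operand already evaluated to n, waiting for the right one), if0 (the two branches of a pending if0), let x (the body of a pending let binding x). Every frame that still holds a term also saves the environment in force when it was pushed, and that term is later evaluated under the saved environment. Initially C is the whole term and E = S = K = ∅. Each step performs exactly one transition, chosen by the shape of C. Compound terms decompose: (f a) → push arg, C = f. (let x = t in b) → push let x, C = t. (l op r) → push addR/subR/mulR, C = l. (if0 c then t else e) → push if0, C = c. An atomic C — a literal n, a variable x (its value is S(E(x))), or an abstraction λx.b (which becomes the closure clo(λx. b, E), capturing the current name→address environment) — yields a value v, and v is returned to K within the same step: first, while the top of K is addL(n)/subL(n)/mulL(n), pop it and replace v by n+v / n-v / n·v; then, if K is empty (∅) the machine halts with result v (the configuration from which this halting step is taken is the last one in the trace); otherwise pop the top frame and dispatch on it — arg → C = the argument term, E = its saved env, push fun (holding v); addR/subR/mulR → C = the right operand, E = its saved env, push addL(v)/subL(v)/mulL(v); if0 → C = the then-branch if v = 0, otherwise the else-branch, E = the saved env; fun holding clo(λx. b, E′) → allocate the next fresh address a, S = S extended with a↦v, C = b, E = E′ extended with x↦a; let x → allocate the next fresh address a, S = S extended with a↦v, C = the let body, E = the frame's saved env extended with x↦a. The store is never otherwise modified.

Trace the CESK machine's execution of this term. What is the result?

step 0: ⟨C=((λq. q) (((λy. 2) 0) + 8)); E=∅; S=∅; K=∅⟩
step 1: ⟨C=(λq. q); E=∅; S=∅; K=[arg]⟩
step 2: ⟨C=(((λy. 2) 0) + 8); E=∅; S=∅; K=[fun]⟩
step 3: ⟨C=((λy. 2) 0); E=∅; S=∅; K=[addR :: fun]⟩
step 4: ⟨C=(λy. 2); E=∅; S=∅; K=[arg :: addR :: fun]⟩
step 5: ⟨C=0; E=∅; S=∅; K=[fun :: addR :: fun]⟩
step 6: ⟨C=2; E={y↦0}; S={0↦0}; K=[addR :: fun]⟩
step 7: ⟨C=8; E=∅; S={0↦0}; K=[addL(2) :: fun]⟩
step 8: ⟨C=q; E={q↦1}; S={0↦0, 1↦10}; K=∅⟩
→ final value 10

Answer: 10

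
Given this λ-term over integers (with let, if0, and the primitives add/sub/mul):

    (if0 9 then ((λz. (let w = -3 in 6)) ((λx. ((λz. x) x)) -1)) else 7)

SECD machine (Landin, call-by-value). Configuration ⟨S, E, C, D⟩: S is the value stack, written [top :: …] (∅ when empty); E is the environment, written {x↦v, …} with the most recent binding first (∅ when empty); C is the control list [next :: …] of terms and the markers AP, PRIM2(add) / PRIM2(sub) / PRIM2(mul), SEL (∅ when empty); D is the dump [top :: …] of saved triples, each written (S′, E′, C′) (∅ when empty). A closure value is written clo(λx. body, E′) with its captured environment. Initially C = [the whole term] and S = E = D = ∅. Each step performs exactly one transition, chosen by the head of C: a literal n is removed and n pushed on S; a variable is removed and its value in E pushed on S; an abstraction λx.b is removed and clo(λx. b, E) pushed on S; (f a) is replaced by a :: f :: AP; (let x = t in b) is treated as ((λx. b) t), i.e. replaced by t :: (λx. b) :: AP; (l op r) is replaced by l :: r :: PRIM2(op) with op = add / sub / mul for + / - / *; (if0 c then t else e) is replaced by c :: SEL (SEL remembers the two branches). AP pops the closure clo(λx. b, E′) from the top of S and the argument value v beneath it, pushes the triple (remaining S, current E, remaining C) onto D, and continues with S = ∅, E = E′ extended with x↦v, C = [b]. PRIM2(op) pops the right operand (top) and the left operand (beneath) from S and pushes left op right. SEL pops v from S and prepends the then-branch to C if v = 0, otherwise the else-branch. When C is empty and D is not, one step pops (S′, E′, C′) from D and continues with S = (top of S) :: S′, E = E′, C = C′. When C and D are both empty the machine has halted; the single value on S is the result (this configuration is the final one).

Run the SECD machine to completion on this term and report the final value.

0. [S=∅ | E=∅ | C=[(if0 9 then ((λz. (let w = -3 in 6)) ((λx. ((λz. x) x)) -1)) else 7)] | D=∅]
1. [S=∅ | E=∅ | C=[9 :: SEL] | D=∅]
2. [S=[9] | E=∅ | C=[SEL] | D=∅]
3. [S=∅ | E=∅ | C=[7] | D=∅]
4. [S=[7] | E=∅ | C=∅ | D=∅]
→ final value 7

Answer: 7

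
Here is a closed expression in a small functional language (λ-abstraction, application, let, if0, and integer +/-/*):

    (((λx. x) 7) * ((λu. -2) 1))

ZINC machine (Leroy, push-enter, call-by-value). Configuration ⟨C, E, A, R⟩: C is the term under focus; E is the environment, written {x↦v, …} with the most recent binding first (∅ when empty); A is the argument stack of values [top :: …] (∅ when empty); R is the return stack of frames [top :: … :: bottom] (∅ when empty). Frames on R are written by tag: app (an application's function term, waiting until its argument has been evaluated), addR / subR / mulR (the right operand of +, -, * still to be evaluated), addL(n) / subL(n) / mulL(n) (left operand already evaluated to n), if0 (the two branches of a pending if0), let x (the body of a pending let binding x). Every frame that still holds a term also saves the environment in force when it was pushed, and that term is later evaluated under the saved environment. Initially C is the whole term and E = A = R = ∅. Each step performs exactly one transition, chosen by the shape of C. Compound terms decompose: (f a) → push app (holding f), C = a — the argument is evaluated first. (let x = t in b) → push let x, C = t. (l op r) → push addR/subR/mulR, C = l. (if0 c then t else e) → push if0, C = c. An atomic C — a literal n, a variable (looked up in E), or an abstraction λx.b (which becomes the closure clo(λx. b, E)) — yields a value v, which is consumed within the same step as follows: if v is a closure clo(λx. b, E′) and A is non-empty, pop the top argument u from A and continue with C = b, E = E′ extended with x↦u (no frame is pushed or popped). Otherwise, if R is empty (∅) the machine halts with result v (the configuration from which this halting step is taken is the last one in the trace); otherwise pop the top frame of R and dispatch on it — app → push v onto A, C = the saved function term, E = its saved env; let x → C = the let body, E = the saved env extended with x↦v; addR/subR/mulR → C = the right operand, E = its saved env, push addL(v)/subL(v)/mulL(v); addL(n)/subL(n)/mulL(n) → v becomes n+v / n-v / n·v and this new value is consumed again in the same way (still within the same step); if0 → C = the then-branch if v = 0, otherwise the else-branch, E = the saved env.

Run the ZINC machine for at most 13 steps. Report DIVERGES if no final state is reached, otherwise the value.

Answer: -14

Machine steps:
t=0: ⟨C=(((λx. x) 7) * ((λu. -2) 1)); E=∅; A=∅; R=∅⟩
t=1: ⟨C=((λx. x) 7); E=∅; A=∅; R=[mulR]⟩
t=2: ⟨C=7; E=∅; A=∅; R=[app :: mulR]⟩
t=3: ⟨C=(λx. x); E=∅; A=[7]; R=[mulR]⟩
t=4: ⟨C=x; E={x↦7}; A=∅; R=[mulR]⟩
t=5: ⟨C=((λu. -2) 1); E=∅; A=∅; R=[mulL(7)]⟩
t=6: ⟨C=1; E=∅; A=∅; R=[app :: mulL(7)]⟩
t=7: ⟨C=(λu. -2); E=∅; A=[1]; R=[mulL(7)]⟩
t=8: ⟨C=-2; E={u↦1}; A=∅; R=[mulL(7)]⟩
→ final value -14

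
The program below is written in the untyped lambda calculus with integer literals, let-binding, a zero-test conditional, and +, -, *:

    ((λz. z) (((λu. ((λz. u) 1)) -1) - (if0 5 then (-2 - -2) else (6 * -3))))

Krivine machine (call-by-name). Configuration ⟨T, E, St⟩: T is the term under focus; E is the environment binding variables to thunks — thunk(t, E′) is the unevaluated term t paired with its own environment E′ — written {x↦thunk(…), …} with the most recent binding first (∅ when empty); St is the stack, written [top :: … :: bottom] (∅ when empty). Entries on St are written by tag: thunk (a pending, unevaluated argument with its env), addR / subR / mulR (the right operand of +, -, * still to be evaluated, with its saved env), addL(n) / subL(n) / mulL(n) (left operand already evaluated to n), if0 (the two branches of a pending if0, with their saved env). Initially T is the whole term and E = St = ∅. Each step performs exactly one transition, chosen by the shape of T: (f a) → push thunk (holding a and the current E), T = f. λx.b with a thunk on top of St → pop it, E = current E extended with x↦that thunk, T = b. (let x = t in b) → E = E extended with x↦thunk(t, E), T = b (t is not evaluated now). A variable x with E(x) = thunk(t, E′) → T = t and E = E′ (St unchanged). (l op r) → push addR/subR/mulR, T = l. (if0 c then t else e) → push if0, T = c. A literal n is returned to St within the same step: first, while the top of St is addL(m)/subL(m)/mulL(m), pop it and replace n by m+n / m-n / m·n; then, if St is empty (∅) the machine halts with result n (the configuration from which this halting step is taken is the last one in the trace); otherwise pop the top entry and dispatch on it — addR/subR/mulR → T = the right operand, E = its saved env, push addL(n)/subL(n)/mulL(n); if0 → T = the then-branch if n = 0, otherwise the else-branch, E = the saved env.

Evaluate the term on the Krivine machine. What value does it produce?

t=0: ⟨T=((λz. z) (((λu. ((λz. u) 1)) -1) - (if0 5 then (-2 - -2) else (6 * -3)))); E=∅; St=∅⟩
t=1: ⟨T=(λz. z); E=∅; St=[thunk]⟩
t=2: ⟨T=z; E={z↦thunk((((λu. ((λz. u) 1)) -1) - (if0 5 then (-2 - -2) else (6 * -3))), ∅)}; St=∅⟩
t=3: ⟨T=(((λu. ((λz. u) 1)) -1) - (if0 5 then (-2 - -2) else (6 * -3))); E=∅; St=∅⟩
t=4: ⟨T=((λu. ((λz. u) 1)) -1); E=∅; St=[subR]⟩
t=5: ⟨T=(λu. ((λz. u) 1)); E=∅; St=[thunk :: subR]⟩
t=6: ⟨T=((λz. u) 1); E={u↦thunk(-1, ∅)}; St=[subR]⟩
t=7: ⟨T=(λz. u); E={u↦thunk(-1, ∅)}; St=[thunk :: subR]⟩
t=8: ⟨T=u; E={z↦thunk(1, {u↦thunk(-1, ∅)}), u↦thunk(-1, ∅)}; St=[subR]⟩
t=9: ⟨T=-1; E=∅; St=[subR]⟩
t=10: ⟨T=(if0 5 then (-2 - -2) else (6 * -3)); E=∅; St=[subL(-1)]⟩
t=11: ⟨T=5; E=∅; St=[if0 :: subL(-1)]⟩
t=12: ⟨T=(6 * -3); E=∅; St=[subL(-1)]⟩
t=13: ⟨T=6; E=∅; St=[mulR :: subL(-1)]⟩
t=14: ⟨T=-3; E=∅; St=[mulL(6) :: subL(-1)]⟩
→ final value 17

Answer: 17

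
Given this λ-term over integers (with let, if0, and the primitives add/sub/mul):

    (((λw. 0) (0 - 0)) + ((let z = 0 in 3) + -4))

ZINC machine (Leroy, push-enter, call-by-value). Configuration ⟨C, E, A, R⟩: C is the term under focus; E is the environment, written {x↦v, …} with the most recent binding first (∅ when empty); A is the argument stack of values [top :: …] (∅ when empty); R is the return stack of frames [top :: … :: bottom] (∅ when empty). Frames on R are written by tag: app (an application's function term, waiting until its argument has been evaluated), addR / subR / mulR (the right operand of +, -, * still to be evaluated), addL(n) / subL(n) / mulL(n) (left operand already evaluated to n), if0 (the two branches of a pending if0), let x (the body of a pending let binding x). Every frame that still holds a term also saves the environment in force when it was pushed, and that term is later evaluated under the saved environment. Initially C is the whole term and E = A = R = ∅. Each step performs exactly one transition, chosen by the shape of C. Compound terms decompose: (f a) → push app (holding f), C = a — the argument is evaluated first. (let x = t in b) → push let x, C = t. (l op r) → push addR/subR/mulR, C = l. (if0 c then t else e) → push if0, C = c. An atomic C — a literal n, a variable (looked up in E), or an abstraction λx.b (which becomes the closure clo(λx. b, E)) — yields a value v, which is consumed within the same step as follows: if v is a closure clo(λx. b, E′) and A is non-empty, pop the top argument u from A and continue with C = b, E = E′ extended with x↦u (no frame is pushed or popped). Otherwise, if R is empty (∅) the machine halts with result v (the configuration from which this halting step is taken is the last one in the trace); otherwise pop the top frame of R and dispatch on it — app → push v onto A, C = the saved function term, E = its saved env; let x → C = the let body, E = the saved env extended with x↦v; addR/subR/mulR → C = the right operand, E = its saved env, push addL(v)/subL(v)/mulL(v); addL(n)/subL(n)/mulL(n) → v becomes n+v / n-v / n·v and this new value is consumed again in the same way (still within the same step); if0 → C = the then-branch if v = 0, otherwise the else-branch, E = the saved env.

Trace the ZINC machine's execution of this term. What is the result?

step 0: ⟨C=(((λw. 0) (0 - 0)) + ((let z = 0 in 3) + -4)); E=∅; A=∅; R=∅⟩
step 1: ⟨C=((λw. 0) (0 - 0)); E=∅; A=∅; R=[addR]⟩
step 2: ⟨C=(0 - 0); E=∅; A=∅; R=[app :: addR]⟩
step 3: ⟨C=0; E=∅; A=∅; R=[subR :: app :: addR]⟩
step 4: ⟨C=0; E=∅; A=∅; R=[subL(0) :: app :: addR]⟩
step 5: ⟨C=(λw. 0); E=∅; A=[0]; R=[addR]⟩
step 6: ⟨C=0; E={w↦0}; A=∅; R=[addR]⟩
step 7: ⟨C=((let z = 0 in 3) + -4); E=∅; A=∅; R=[addL(0)]⟩
step 8: ⟨C=(let z = 0 in 3); E=∅; A=∅; R=[addR :: addL(0)]⟩
step 9: ⟨C=0; E=∅; A=∅; R=[let z :: addR :: addL(0)]⟩
step 10: ⟨C=3; E={z↦0}; A=∅; R=[addR :: addL(0)]⟩
step 11: ⟨C=-4; E=∅; A=∅; R=[addL(3) :: addL(0)]⟩
→ final value -1

Answer: -1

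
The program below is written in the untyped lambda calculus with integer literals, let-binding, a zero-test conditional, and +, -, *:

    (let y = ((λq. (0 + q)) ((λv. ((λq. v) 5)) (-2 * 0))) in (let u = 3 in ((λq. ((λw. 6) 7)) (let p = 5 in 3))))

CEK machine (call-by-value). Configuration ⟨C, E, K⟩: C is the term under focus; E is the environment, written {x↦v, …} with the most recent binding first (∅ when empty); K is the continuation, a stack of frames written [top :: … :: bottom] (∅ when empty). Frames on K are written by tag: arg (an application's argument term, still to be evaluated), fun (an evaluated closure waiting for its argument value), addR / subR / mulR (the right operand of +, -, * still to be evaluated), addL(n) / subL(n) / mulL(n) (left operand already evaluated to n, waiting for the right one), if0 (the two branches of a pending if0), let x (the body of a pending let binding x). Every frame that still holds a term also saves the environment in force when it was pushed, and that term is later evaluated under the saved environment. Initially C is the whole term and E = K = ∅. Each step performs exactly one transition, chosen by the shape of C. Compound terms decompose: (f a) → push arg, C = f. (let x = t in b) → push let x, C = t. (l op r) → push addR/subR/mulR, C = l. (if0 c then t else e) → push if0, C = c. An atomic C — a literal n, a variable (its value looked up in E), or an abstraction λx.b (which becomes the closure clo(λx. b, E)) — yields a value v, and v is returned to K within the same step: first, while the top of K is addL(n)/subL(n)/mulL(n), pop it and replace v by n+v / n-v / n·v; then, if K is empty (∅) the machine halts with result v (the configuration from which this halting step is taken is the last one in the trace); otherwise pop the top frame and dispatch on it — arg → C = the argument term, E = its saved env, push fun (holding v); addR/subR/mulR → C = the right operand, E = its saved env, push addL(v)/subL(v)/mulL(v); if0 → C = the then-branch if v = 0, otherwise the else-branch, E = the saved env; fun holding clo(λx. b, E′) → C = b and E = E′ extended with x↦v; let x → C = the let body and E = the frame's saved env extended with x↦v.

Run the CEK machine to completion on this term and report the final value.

Answer: 6

Derivation:
t=0: <C=(let y = ((λq. (0 + q)) ((λv. ((λq. v) 5)) (-2 * 0))) in (let u = 3 in ((λq. ((λw. 6) 7)) (let p = 5 in 3)))), E=∅, K=∅>
t=1: <C=((λq. (0 + q)) ((λv. ((λq. v) 5)) (-2 * 0))), E=∅, K=[let y]>
t=2: <C=(λq. (0 + q)), E=∅, K=[arg :: let y]>
t=3: <C=((λv. ((λq. v) 5)) (-2 * 0)), E=∅, K=[fun :: let y]>
t=4: <C=(λv. ((λq. v) 5)), E=∅, K=[arg :: fun :: let y]>
t=5: <C=(-2 * 0), E=∅, K=[fun :: fun :: let y]>
t=6: <C=-2, E=∅, K=[mulR :: fun :: fun :: let y]>
t=7: <C=0, E=∅, K=[mulL(-2) :: fun :: fun :: let y]>
t=8: <C=((λq. v) 5), E={v↦0}, K=[fun :: let y]>
t=9: <C=(λq. v), E={v↦0}, K=[arg :: fun :: let y]>
t=10: <C=5, E={v↦0}, K=[fun :: fun :: let y]>
t=11: <C=v, E={q↦5, v↦0}, K=[fun :: let y]>
t=12: <C=(0 + q), E={q↦0}, K=[let y]>
t=13: <C=0, E={q↦0}, K=[addR :: let y]>
t=14: <C=q, E={q↦0}, K=[addL(0) :: let y]>
t=15: <C=(let u = 3 in ((λq. ((λw. 6) 7)) (let p = 5 in 3))), E={y↦0}, K=∅>
t=16: <C=3, E={y↦0}, K=[let u]>
t=17: <C=((λq. ((λw. 6) 7)) (let p = 5 in 3)), E={u↦3, y↦0}, K=∅>
t=18: <C=(λq. ((λw. 6) 7)), E={u↦3, y↦0}, K=[arg]>
t=19: <C=(let p = 5 in 3), E={u↦3, y↦0}, K=[fun]>
t=20: <C=5, E={u↦3, y↦0}, K=[let p :: fun]>
t=21: <C=3, E={p↦5, u↦3, y↦0}, K=[fun]>
t=22: <C=((λw. 6) 7), E={q↦3, u↦3, y↦0}, K=∅>
t=23: <C=(λw. 6), E={q↦3, u↦3, y↦0}, K=[arg]>
t=24: <C=7, E={q↦3, u↦3, y↦0}, K=[fun]>
t=25: <C=6, E={w↦7, q↦3, u↦3, y↦0}, K=∅>
→ final value 6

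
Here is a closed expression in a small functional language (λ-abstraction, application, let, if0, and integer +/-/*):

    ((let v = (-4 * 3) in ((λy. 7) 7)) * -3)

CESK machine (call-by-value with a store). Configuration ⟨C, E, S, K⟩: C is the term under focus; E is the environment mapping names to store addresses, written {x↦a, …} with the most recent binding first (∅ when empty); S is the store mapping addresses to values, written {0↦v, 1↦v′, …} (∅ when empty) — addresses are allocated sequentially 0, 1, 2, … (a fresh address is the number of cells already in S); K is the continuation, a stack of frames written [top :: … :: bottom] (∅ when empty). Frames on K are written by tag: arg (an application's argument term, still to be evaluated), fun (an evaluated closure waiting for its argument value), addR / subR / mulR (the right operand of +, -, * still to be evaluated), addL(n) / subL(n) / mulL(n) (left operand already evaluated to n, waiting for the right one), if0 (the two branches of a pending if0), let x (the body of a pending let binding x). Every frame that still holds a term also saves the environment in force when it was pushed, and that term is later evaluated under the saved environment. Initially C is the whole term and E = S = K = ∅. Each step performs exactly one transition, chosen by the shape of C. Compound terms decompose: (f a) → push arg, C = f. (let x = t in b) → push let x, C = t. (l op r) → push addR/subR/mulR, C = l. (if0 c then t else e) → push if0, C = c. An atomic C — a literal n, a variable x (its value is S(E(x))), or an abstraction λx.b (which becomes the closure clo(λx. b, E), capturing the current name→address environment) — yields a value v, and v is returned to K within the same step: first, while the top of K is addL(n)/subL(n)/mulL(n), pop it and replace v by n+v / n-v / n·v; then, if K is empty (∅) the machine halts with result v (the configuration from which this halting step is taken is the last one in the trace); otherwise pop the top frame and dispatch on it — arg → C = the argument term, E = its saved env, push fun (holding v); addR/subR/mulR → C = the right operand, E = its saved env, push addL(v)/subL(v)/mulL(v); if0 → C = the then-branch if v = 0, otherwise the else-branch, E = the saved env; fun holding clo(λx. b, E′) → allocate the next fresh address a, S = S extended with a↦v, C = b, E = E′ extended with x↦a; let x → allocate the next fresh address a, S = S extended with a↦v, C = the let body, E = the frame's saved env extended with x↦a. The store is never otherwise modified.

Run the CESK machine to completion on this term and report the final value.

t=0: [C=((let v = (-4 * 3) in ((λy. 7) 7)) * -3) | E=∅ | S=∅ | K=∅]
t=1: [C=(let v = (-4 * 3) in ((λy. 7) 7)) | E=∅ | S=∅ | K=[mulR]]
t=2: [C=(-4 * 3) | E=∅ | S=∅ | K=[let v :: mulR]]
t=3: [C=-4 | E=∅ | S=∅ | K=[mulR :: let v :: mulR]]
t=4: [C=3 | E=∅ | S=∅ | K=[mulL(-4) :: let v :: mulR]]
t=5: [C=((λy. 7) 7) | E={v↦0} | S={0↦-12} | K=[mulR]]
t=6: [C=(λy. 7) | E={v↦0} | S={0↦-12} | K=[arg :: mulR]]
t=7: [C=7 | E={v↦0} | S={0↦-12} | K=[fun :: mulR]]
t=8: [C=7 | E={y↦1, v↦0} | S={0↦-12, 1↦7} | K=[mulR]]
t=9: [C=-3 | E=∅ | S={0↦-12, 1↦7} | K=[mulL(7)]]
→ final value -21

Answer: -21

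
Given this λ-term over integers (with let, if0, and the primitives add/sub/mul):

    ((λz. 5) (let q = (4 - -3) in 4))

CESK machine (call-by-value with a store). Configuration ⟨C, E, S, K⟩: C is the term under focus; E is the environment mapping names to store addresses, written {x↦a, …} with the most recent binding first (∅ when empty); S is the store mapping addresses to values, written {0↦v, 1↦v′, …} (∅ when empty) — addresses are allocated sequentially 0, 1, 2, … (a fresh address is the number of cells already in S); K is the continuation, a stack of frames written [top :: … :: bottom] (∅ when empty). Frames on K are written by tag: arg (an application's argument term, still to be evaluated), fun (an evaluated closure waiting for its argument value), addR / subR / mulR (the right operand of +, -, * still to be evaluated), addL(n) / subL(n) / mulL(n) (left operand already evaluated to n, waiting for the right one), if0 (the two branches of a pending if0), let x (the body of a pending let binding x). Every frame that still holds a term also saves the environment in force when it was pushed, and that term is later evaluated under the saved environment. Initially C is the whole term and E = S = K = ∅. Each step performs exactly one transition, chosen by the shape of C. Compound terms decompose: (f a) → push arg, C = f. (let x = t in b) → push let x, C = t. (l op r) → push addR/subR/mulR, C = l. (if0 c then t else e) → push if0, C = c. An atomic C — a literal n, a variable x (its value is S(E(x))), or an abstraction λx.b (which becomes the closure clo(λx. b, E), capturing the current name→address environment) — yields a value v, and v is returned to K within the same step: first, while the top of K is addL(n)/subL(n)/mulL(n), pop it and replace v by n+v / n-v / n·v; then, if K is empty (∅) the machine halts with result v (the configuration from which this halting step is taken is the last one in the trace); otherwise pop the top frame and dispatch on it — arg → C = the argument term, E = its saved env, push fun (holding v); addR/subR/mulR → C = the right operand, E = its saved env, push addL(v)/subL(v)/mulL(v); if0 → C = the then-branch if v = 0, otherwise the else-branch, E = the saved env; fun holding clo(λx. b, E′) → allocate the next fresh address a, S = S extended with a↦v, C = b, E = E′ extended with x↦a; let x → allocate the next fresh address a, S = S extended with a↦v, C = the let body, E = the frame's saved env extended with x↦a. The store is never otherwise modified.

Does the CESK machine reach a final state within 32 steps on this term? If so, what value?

Answer: 5

Machine steps:
[0] ⟨C=((λz. 5) (let q = (4 - -3) in 4)); E=∅; S=∅; K=∅⟩
[1] ⟨C=(λz. 5); E=∅; S=∅; K=[arg]⟩
[2] ⟨C=(let q = (4 - -3) in 4); E=∅; S=∅; K=[fun]⟩
[3] ⟨C=(4 - -3); E=∅; S=∅; K=[let q :: fun]⟩
[4] ⟨C=4; E=∅; S=∅; K=[subR :: let q :: fun]⟩
[5] ⟨C=-3; E=∅; S=∅; K=[subL(4) :: let q :: fun]⟩
[6] ⟨C=4; E={q↦0}; S={0↦7}; K=[fun]⟩
[7] ⟨C=5; E={z↦1}; S={0↦7, 1↦4}; K=∅⟩
→ final value 5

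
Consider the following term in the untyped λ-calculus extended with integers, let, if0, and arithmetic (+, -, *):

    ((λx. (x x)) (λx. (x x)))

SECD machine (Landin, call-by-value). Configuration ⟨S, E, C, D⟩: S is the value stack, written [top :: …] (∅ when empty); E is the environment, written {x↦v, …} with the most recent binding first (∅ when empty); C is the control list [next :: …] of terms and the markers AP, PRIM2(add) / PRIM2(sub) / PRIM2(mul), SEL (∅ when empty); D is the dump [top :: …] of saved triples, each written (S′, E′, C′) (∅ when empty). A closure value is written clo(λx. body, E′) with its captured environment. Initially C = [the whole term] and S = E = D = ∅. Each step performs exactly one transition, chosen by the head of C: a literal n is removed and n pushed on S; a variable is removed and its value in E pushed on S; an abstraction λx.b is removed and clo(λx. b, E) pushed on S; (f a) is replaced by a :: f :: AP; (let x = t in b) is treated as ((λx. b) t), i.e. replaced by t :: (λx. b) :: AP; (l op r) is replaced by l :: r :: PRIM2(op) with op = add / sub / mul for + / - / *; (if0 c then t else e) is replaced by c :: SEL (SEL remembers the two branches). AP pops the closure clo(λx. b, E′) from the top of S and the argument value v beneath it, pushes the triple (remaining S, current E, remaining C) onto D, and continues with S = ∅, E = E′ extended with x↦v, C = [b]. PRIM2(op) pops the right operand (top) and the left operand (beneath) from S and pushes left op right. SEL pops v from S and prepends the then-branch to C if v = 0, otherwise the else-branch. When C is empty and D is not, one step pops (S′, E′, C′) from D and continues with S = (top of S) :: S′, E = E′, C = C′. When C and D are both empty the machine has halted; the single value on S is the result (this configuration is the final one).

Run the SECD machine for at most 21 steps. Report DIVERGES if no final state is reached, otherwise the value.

Answer: DIVERGES (no final state within 21 steps)

Execution trace:
0. ⟨S=∅; E=∅; C=[((λx. (x x)) (λx. (x x)))]; D=∅⟩
1. ⟨S=∅; E=∅; C=[(λx. (x x)) :: (λx. (x x)) :: AP]; D=∅⟩
2. ⟨S=[clo(λx. (x x), ∅)]; E=∅; C=[(λx. (x x)) :: AP]; D=∅⟩
3. ⟨S=[clo(λx. (x x), ∅) :: clo(λx. (x x), ∅)]; E=∅; C=[AP]; D=∅⟩
4. ⟨S=∅; E={x↦clo(λx. (x x), ∅)}; C=[(x x)]; D=[(∅, ∅, ∅)]⟩
5. ⟨S=∅; E={x↦clo(λx. (x x), ∅)}; C=[x :: x :: AP]; D=[(∅, ∅, ∅)]⟩
6. ⟨S=[clo(λx. (x x), ∅)]; E={x↦clo(λx. (x x), ∅)}; C=[x :: AP]; D=[(∅, ∅, ∅)]⟩
7. ⟨S=[clo(λx. (x x), ∅) :: clo(λx. (x x), ∅)]; E={x↦clo(λx. (x x), ∅)}; C=[AP]; D=[(∅, ∅, ∅)]⟩
8. ⟨S=∅; E={x↦clo(λx. (x x), ∅)}; C=[(x x)]; D=[(∅, {x↦clo(λx. (x x), ∅)}, ∅) :: (∅, ∅, ∅)]⟩
9. ⟨S=∅; E={x↦clo(λx. (x x), ∅)}; C=[x :: x :: AP]; D=[(∅, {x↦clo(λx. (x x), ∅)}, ∅) :: (∅, ∅, ∅)]⟩
10. ⟨S=[clo(λx. (x x), ∅)]; E={x↦clo(λx. (x x), ∅)}; C=[x :: AP]; D=[(∅, {x↦clo(λx. (x x), ∅)}, ∅) :: (∅, ∅, ∅)]⟩
11. ⟨S=[clo(λx. (x x), ∅) :: clo(λx. (x x), ∅)]; E={x↦clo(λx. (x x), ∅)}; C=[AP]; D=[(∅, {x↦clo(λx. (x x), ∅)}, ∅) :: (∅, ∅, ∅)]⟩
12. ⟨S=∅; E={x↦clo(λx. (x x), ∅)}; C=[(x x)]; D=[(∅, {x↦clo(λx. (x x), ∅)}, ∅) :: (∅, {x↦clo(λx. (x x), ∅)}, ∅) :: (∅, ∅, ∅)]⟩
13. ⟨S=∅; E={x↦clo(λx. (x x), ∅)}; C=[x :: x :: AP]; D=[(∅, {x↦clo(λx. (x x), ∅)}, ∅) :: (∅, {x↦clo(λx. (x x), ∅)}, ∅) :: (∅, ∅, ∅)]⟩
14. ⟨S=[clo(λx. (x x), ∅)]; E={x↦clo(λx. (x x), ∅)}; C=[x :: AP]; D=[(∅, {x↦clo(λx. (x x), ∅)}, ∅) :: (∅, {x↦clo(λx. (x x), ∅)}, ∅) :: (∅, ∅, ∅)]⟩
15. ⟨S=[clo(λx. (x x), ∅) :: clo(λx. (x x), ∅)]; E={x↦clo(λx. (x x), ∅)}; C=[AP]; D=[(∅, {x↦clo(λx. (x x), ∅)}, ∅) :: (∅, {x↦clo(λx. (x x), ∅)}, ∅) :: (∅, ∅, ∅)]⟩
16. ⟨S=∅; E={x↦clo(λx. (x x), ∅)}; C=[(x x)]; D=[(∅, {x↦clo(λx. (x x), ∅)}, ∅) :: (∅, {x↦clo(λx. (x x), ∅)}, ∅) :: (∅, {x↦clo(λx. (x x), ∅)}, ∅) :: (∅, ∅, ∅)]⟩
17. ⟨S=∅; E={x↦clo(λx. (x x), ∅)}; C=[x :: x :: AP]; D=[(∅, {x↦clo(λx. (x x), ∅)}, ∅) :: (∅, {x↦clo(λx. (x x), ∅)}, ∅) :: (∅, {x↦clo(λx. (x x), ∅)}, ∅) :: (∅, ∅, ∅)]⟩
18. ⟨S=[clo(λx. (x x), ∅)]; E={x↦clo(λx. (x x), ∅)}; C=[x :: AP]; D=[(∅, {x↦clo(λx. (x x), ∅)}, ∅) :: (∅, {x↦clo(λx. (x x), ∅)}, ∅) :: (∅, {x↦clo(λx. (x x), ∅)}, ∅) :: (∅, ∅, ∅)]⟩
19. ⟨S=[clo(λx. (x x), ∅) :: clo(λx. (x x), ∅)]; E={x↦clo(λx. (x x), ∅)}; C=[AP]; D=[(∅, {x↦clo(λx. (x x), ∅)}, ∅) :: (∅, {x↦clo(λx. (x x), ∅)}, ∅) :: (∅, {x↦clo(λx. (x x), ∅)}, ∅) :: (∅, ∅, ∅)]⟩
20. ⟨S=∅; E={x↦clo(λx. (x x), ∅)}; C=[(x x)]; D=[(∅, {x↦clo(λx. (x x), ∅)}, ∅) :: (∅, {x↦clo(λx. (x x), ∅)}, ∅) :: (∅, {x↦clo(λx. (x x), ∅)}, ∅) :: (∅, {x↦clo(λx. (x x), ∅)}, ∅) :: (∅, ∅, ∅)]⟩
21. ⟨S=∅; E={x↦clo(λx. (x x), ∅)}; C=[x :: x :: AP]; D=[(∅, {x↦clo(λx. (x x), ∅)}, ∅) :: (∅, {x↦clo(λx. (x x), ∅)}, ∅) :: (∅, {x↦clo(λx. (x x), ∅)}, ∅) :: (∅, {x↦clo(λx. (x x), ∅)}, ∅) :: (∅, ∅, ∅)]⟩
→ 21 transitions taken and the configuration is still not final: no result within 21 steps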